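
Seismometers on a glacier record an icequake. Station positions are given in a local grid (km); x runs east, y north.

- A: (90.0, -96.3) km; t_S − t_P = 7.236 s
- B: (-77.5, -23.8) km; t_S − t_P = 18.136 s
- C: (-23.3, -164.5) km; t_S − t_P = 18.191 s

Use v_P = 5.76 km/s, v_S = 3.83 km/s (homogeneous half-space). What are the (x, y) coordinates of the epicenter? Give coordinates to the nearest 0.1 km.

Distance from S−P lag: d = Δt · v_P v_S / (v_P − v_S) = Δt · (5.76·3.83)/(5.76−3.83) ≈ 11.4305·Δt.
So d_A = 82.71, d_B = 207.30, d_C = 207.93 km.
Circle about each station: (x − 90.0)² + (y + 96.3)² = 82.71²; (x + 77.5)² + (y + 23.8)² = 207.30²; (x + 23.3)² + (y + 164.5)² = 207.93².
Subtracting pairs of circle equations eliminates x²+y² and gives linear equations (the radical axes):
-335.0 x + 145.0 y = -46933.35
-226.6 x − 136.4 y = -26164.49
Solving the 2×2 system: x ≈ 129.8, y ≈ -23.8 km.

129.8 km east, -23.8 km north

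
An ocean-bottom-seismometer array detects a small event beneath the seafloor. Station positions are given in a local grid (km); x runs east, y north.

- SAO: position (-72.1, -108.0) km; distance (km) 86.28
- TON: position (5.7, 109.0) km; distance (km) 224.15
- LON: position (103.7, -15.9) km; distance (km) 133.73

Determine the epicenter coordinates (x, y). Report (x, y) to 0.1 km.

Circle about each station: (x + 72.1)² + (y + 108.0)² = 86.28²; (x − 5.7)² + (y − 109.0)² = 224.15²; (x − 103.7)² + (y + 15.9)² = 133.73².
Subtracting pairs of circle equations eliminates x²+y² and gives linear equations (the radical axes):
155.6 x + 434.0 y = -47747.90
351.6 x + 184.2 y = -16295.38
Solving the 2×2 system: x ≈ 13.9, y ≈ -115.0 km.
Check against SAO (with the unrounded x, y): √((x + 72.1)²+(y + 108.0)²) = 86.29 ≈ 86.28 km. ✓

13.9 km east, -115.0 km north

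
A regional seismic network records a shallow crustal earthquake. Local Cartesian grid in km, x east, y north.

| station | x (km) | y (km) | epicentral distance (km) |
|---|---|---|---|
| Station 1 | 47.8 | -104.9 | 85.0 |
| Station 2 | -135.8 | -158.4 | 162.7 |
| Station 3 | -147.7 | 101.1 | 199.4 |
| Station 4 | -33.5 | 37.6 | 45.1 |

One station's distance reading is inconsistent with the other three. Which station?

Solve using three stations at a time. Using Station 1, Station 2, Station 3 (subtract circle equations pairwise → linear system) gives (x, y) ≈ (-15.8, -48.5).
Distances from that point to each station vs reported:
  Station 1: calculated 85.0 vs reported 85.0 → residual 0.0 km
  Station 2: calculated 162.7 vs reported 162.7 → residual 0.0 km
  Station 3: calculated 199.4 vs reported 199.4 → residual 0.0 km
  Station 4: calculated 87.9 vs reported 45.1 → residual 42.8 km
Station 1, Station 2, Station 3 are mutually consistent (residuals ≈ 0); Station 4 is off by 42.8 km.

Station 4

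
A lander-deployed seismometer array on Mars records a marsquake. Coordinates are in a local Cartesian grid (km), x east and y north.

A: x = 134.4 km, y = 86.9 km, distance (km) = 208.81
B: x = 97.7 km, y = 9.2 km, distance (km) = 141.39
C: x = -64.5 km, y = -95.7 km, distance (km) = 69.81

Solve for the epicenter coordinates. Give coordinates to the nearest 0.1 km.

Circle about each station: (x − 134.4)² + (y − 86.9)² = 208.81²; (x − 97.7)² + (y − 9.2)² = 141.39²; (x + 64.5)² + (y + 95.7)² = 69.81².
Subtracting the A equation from the B and C equations removes the quadratic terms:
-73.4 x − 155.4 y = 7625.44
-397.8 x − 365.2 y = 26431.95
Solving the 2×2 system: x ≈ -37.8, y ≈ -31.2 km.

(-37.8, -31.2)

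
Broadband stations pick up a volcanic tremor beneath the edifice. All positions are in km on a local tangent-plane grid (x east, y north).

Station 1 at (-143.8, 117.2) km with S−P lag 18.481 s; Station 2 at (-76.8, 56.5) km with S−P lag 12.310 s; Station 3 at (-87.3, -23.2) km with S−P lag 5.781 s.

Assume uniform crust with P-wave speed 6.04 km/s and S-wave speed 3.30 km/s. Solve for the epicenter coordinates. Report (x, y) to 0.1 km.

Distance from S−P lag: d = Δt · v_P v_S / (v_P − v_S) = Δt · (6.04·3.30)/(6.04−3.30) ≈ 7.2745·Δt.
So d_Station 1 = 134.44, d_Station 2 = 89.55, d_Station 3 = 42.05 km.
Circle about each station: (x + 143.8)² + (y − 117.2)² = 134.44²; (x + 76.8)² + (y − 56.5)² = 89.55²; (x + 87.3)² + (y + 23.2)² = 42.05².
Subtracting pairs of circle equations eliminates x²+y² and gives linear equations (the radical axes):
134.0 x − 121.4 y = -15268.88
113.0 x − 280.8 y = -9948.84
Solving the 2×2 system: x ≈ -128.8, y ≈ -16.4 km.

x ≈ -128.8 km, y ≈ -16.4 km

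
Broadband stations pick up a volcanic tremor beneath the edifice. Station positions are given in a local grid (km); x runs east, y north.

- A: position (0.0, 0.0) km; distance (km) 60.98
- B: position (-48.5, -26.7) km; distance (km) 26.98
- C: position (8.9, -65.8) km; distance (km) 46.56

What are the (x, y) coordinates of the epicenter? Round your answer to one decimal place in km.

(-34.9, -50.0)

Circle about each station: x² + y² = 60.98²; (x + 48.5)² + (y + 26.7)² = 26.98²; (x − 8.9)² + (y + 65.8)² = 46.56².
Subtracting the A equation from the B and C equations removes the quadratic terms:
-97.0 x − 53.4 y = 6055.78
17.8 x − 131.6 y = 5959.58
Solving the 2×2 system: x ≈ -34.9, y ≈ -50.0 km.
Check against A (with the unrounded x, y): √(x²+y²) = 60.98 ≈ 60.98 km. ✓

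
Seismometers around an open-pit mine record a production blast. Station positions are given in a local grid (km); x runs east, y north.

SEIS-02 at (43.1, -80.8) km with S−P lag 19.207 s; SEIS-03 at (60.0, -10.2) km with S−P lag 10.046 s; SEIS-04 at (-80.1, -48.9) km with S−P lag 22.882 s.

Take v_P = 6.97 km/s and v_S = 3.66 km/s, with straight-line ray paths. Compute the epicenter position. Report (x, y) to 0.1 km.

Distance from S−P lag: d = Δt · v_P v_S / (v_P − v_S) = Δt · (6.97·3.66)/(6.97−3.66) ≈ 7.7070·Δt.
So d_SEIS-02 = 148.03, d_SEIS-03 = 77.42, d_SEIS-04 = 176.35 km.
Circle about each station: (x − 43.1)² + (y + 80.8)² = 148.03²; (x − 60.0)² + (y + 10.2)² = 77.42²; (x + 80.1)² + (y + 48.9)² = 176.35².
Subtracting pairs of circle equations eliminates x²+y² and gives linear equations (the radical axes):
33.8 x + 141.2 y = 11236.81
-246.4 x + 63.8 y = -8765.47
Solving the 2×2 system: x ≈ 52.9, y ≈ 66.9 km.

x ≈ 52.9 km, y ≈ 66.9 km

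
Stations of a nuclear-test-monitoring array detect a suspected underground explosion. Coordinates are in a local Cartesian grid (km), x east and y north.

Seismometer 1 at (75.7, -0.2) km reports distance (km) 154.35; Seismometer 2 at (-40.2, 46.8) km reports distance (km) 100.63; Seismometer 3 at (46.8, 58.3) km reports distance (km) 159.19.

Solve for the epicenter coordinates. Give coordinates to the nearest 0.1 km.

x ≈ -70.7 km, y ≈ -49.1 km

Circle about each station: (x − 75.7)² + (y + 0.2)² = 154.35²; (x + 40.2)² + (y − 46.8)² = 100.63²; (x − 46.8)² + (y − 58.3)² = 159.19².
Subtracting pairs of circle equations eliminates x²+y² and gives linear equations (the radical axes):
-231.8 x + 94.0 y = 11773.28
-57.8 x + 117.0 y = -1658.93
Solving the 2×2 system: x ≈ -70.7, y ≈ -49.1 km.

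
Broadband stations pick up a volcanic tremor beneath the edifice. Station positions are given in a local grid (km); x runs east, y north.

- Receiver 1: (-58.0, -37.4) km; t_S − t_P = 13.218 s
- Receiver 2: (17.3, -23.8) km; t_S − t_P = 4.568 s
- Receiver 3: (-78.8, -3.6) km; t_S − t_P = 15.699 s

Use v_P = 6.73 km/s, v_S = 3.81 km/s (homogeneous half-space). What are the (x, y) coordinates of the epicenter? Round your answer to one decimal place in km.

Distance from S−P lag: d = Δt · v_P v_S / (v_P − v_S) = Δt · (6.73·3.81)/(6.73−3.81) ≈ 8.7813·Δt.
So d_Receiver 1 = 116.07, d_Receiver 2 = 40.11, d_Receiver 3 = 137.86 km.
Circle about each station: (x + 58.0)² + (y + 37.4)² = 116.07²; (x − 17.3)² + (y + 23.8)² = 40.11²; (x + 78.8)² + (y + 3.6)² = 137.86².
Subtracting the Receiver 1 equation from the Receiver 2 and Receiver 3 equations removes the quadratic terms:
150.6 x + 27.2 y = 7966.40
-41.6 x + 67.6 y = -4073.49
Solving the 2×2 system: x ≈ 57.4, y ≈ -24.9 km.

x ≈ 57.4 km, y ≈ -24.9 km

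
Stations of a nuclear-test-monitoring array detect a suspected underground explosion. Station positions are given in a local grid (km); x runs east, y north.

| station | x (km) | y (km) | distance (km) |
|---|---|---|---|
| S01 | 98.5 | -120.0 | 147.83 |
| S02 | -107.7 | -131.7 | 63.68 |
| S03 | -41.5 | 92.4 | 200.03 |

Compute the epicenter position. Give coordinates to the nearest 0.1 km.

Circle about each station: (x − 98.5)² + (y + 120.0)² = 147.83²; (x + 107.7)² + (y + 131.7)² = 63.68²; (x + 41.5)² + (y − 92.4)² = 200.03².
Subtracting the S01 equation from the S02 and S03 equations removes the quadratic terms:
-412.4 x − 23.4 y = 22640.50
-280.0 x + 424.8 y = -32000.53
Solving the 2×2 system: x ≈ -48.8, y ≈ -107.5 km.
Check against S01 (with the unrounded x, y): √((x − 98.5)²+(y + 120.0)²) = 147.83 ≈ 147.83 km. ✓

x ≈ -48.8 km, y ≈ -107.5 km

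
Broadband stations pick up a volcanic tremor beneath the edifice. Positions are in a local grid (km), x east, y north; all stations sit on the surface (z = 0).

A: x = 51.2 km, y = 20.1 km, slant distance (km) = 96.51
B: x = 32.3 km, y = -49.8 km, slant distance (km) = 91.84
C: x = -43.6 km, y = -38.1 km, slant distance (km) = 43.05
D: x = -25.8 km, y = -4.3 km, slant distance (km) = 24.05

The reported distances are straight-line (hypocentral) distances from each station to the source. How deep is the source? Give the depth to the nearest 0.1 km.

depth ≈ 16.8 km

Each station gives a sphere (x−x_i)² + (y−y_i)² + z² = d_i² (stations at z=0).
Subtracting the A sphere from B and C: z² cancels, leaving linear equations in x and y:
-37.8 x − 139.8 y = 1377.47
-189.6 x − 116.4 y = 7788.00
Solving: x ≈ -41.998, y ≈ 1.503 km (keep extra digits for the depth step; rounded: -42.0, 1.5).
Then from the A sphere: z² = 96.51² − (x − 51.2)² − (y − 20.1)² with x = -41.998, y = 1.503, so z ≈ 16.807 ≈ 16.8 km.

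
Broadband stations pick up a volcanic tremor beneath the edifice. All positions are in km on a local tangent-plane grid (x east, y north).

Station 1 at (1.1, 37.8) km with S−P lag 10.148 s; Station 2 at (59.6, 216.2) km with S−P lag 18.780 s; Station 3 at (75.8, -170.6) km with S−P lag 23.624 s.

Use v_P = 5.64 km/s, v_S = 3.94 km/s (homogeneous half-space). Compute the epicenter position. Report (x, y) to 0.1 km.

(-129.7, 59.9)

Distance from S−P lag: d = Δt · v_P v_S / (v_P − v_S) = Δt · (5.64·3.94)/(5.64−3.94) ≈ 13.0715·Δt.
So d_Station 1 = 132.65, d_Station 2 = 245.48, d_Station 3 = 308.80 km.
Circle about each station: (x − 1.1)² + (y − 37.8)² = 132.65²; (x − 59.6)² + (y − 216.2)² = 245.48²; (x − 75.8)² + (y + 170.6)² = 308.80².
Subtracting pairs of circle equations eliminates x²+y² and gives linear equations (the radical axes):
117.0 x + 356.8 y = 6200.14
149.4 x − 416.8 y = -44341.47
Solving the 2×2 system: x ≈ -129.7, y ≈ 59.9 km.
Check against Station 1 (with the unrounded x, y): √((x − 1.1)²+(y − 37.8)²) = 132.64 ≈ 132.65 km. ✓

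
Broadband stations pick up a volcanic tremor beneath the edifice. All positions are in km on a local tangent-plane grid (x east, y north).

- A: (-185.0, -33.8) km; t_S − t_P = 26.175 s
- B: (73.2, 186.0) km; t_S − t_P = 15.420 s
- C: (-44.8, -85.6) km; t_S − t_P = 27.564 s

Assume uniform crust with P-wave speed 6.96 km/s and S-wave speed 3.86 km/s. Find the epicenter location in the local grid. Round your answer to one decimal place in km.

-56.3 km east, 153.0 km north

Distance from S−P lag: d = Δt · v_P v_S / (v_P − v_S) = Δt · (6.96·3.86)/(6.96−3.86) ≈ 8.6663·Δt.
So d_A = 226.84, d_B = 133.63, d_C = 238.88 km.
Circle about each station: (x + 185.0)² + (y + 33.8)² = 226.84²; (x − 73.2)² + (y − 186.0)² = 133.63²; (x + 44.8)² + (y + 85.6)² = 238.88².
Subtracting pairs of circle equations eliminates x²+y² and gives linear equations (the radical axes):
516.4 x + 439.6 y = 38186.21
280.4 x − 103.6 y = -31640.31
Solving the 2×2 system: x ≈ -56.3, y ≈ 153.0 km.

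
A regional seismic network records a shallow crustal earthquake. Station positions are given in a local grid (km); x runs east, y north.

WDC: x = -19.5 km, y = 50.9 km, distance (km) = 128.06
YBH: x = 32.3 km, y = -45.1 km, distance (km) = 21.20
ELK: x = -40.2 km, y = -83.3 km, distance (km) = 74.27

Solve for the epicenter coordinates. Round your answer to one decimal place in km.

32.1 km east, -66.3 km north

Circle about each station: (x + 19.5)² + (y − 50.9)² = 128.06²; (x − 32.3)² + (y + 45.1)² = 21.20²; (x + 40.2)² + (y + 83.3)² = 74.27².
Subtracting the WDC equation from the YBH and ELK equations removes the quadratic terms:
103.6 x − 192.0 y = 16056.16
-41.4 x − 268.4 y = 16467.20
Solving the 2×2 system: x ≈ 32.1, y ≈ -66.3 km.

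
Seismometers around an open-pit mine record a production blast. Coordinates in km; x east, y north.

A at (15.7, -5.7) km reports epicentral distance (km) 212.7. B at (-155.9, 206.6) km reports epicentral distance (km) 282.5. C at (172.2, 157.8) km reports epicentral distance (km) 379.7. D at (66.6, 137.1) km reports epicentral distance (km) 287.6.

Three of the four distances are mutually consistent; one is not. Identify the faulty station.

Solve using three stations at a time. Using B, C, D (subtract circle equations pairwise → linear system) gives (x, y) ≈ (-128.1, -74.4).
Distances from that point to each station vs reported:
  A: calculated 159.4 vs reported 212.7 → residual 53.3 km
  B: calculated 282.4 vs reported 282.5 → residual 0.1 km
  C: calculated 379.6 vs reported 379.7 → residual 0.1 km
  D: calculated 287.5 vs reported 287.6 → residual 0.1 km
B, C, D are mutually consistent (residuals ≈ 0); A is off by 53.3 km.

A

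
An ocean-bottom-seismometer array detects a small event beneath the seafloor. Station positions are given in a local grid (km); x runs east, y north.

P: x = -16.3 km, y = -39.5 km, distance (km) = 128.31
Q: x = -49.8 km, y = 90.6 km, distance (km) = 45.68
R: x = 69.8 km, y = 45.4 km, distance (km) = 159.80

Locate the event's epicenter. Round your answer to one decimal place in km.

Circle about each station: (x + 16.3)² + (y + 39.5)² = 128.31²; (x + 49.8)² + (y − 90.6)² = 45.68²; (x − 69.8)² + (y − 45.4)² = 159.80².
Subtracting the P equation from the Q and R equations removes the quadratic terms:
-67.0 x + 260.2 y = 23239.25
172.2 x + 169.8 y = -3965.32
Solving the 2×2 system: x ≈ -88.6, y ≈ 66.5 km.

x ≈ -88.6 km, y ≈ 66.5 km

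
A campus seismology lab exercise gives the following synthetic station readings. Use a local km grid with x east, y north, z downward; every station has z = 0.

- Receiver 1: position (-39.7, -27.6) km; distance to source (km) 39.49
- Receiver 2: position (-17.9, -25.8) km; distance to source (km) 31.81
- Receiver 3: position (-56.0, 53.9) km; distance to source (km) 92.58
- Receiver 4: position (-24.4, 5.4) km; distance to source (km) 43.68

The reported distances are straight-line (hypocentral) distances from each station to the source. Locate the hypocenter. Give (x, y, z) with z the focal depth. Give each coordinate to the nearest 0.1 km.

(-16.5, -23.6, 31.7)

Each station gives a sphere (x−x_i)² + (y−y_i)² + z² = d_i² (stations at z=0).
Subtracting the Receiver 1 sphere from Receiver 2 and Receiver 3: z² cancels, leaving linear equations in x and y:
43.6 x + 3.6 y = -804.22
-32.6 x + 163.0 y = -3308.24
Solving: x ≈ -16.497, y ≈ -23.595 km (keep extra digits for the depth step; rounded: -16.5, -23.6).
Then from the Receiver 1 sphere: z² = 39.49² − (x + 39.7)² − (y + 27.6)² with x = -16.497, y = -23.595, so z ≈ 31.702 ≈ 31.7 km.
Check against Receiver 4 (with the unrounded solution): distance 43.68 ≈ 43.68 km. ✓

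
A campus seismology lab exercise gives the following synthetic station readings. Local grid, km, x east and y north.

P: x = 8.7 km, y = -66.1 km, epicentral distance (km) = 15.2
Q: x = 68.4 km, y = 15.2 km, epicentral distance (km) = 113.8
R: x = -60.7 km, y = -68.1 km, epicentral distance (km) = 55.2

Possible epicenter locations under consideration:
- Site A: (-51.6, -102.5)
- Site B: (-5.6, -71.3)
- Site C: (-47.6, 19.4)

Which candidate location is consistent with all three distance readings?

Site B

For each candidate, compare |candidate − station| to the reported distance:
Site A: residuals P 55.2, Q 54.3, R 19.6 → max 55.2 km
Site B: residuals P 0.0, Q 0.0, R 0.0 → max 0.0 km
Site C: residuals P 87.2, Q 2.3, R 33.3 → max 87.2 km
Only Site B has all residuals ≈ 0.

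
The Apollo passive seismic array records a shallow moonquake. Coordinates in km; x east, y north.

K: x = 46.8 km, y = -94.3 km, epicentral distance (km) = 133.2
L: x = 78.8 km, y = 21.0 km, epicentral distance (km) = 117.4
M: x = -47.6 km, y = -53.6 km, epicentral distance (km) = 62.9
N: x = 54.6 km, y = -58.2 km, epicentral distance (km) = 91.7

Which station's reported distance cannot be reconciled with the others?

Solve using three stations at a time. Using K, L, M (subtract circle equations pairwise → linear system) gives (x, y) ≈ (-37.9, 8.5).
Distances from that point to each station vs reported:
  K: calculated 133.2 vs reported 133.2 → residual 0.0 km
  L: calculated 117.4 vs reported 117.4 → residual 0.0 km
  M: calculated 62.8 vs reported 62.9 → residual 0.1 km
  N: calculated 114.0 vs reported 91.7 → residual 22.3 km
K, L, M are mutually consistent (residuals ≈ 0); N is off by 22.3 km.

N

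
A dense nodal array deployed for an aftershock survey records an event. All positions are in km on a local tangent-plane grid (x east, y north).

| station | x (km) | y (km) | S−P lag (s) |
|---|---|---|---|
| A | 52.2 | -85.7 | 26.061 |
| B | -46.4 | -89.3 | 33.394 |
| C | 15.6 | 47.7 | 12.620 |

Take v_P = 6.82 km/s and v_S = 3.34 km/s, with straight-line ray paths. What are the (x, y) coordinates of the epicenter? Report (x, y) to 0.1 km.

x ≈ 91.5 km, y ≈ 80.3 km

Distance from S−P lag: d = Δt · v_P v_S / (v_P − v_S) = Δt · (6.82·3.34)/(6.82−3.34) ≈ 6.5456·Δt.
So d_A = 170.59, d_B = 218.58, d_C = 82.61 km.
Circle about each station: (x − 52.2)² + (y + 85.7)² = 170.59²; (x + 46.4)² + (y + 89.3)² = 218.58²; (x − 15.6)² + (y − 47.7)² = 82.61².
Subtracting pairs of circle equations eliminates x²+y² and gives linear equations (the radical axes):
-197.2 x − 7.2 y = -18618.15
-73.2 x + 266.8 y = 14725.86
Solving the 2×2 system: x ≈ 91.5, y ≈ 80.3 km.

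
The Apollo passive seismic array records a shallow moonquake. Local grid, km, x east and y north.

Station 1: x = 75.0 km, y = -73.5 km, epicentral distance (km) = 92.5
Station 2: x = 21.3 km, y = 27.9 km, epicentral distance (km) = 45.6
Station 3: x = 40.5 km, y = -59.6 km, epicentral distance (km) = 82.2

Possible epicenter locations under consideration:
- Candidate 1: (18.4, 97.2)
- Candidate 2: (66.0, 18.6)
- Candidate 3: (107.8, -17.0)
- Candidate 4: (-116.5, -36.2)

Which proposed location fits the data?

Candidate 2

For each candidate, compare |candidate − station| to the reported distance:
Candidate 1: residuals Station 1 87.3, Station 2 23.8, Station 3 76.1 → max 87.3 km
Candidate 2: residuals Station 1 0.0, Station 2 0.1, Station 3 0.1 → max 0.1 km
Candidate 3: residuals Station 1 27.2, Station 2 51.9, Station 3 2.6 → max 51.9 km
Candidate 4: residuals Station 1 102.6, Station 2 106.4, Station 3 76.5 → max 106.4 km
Only Candidate 2 has all residuals ≈ 0.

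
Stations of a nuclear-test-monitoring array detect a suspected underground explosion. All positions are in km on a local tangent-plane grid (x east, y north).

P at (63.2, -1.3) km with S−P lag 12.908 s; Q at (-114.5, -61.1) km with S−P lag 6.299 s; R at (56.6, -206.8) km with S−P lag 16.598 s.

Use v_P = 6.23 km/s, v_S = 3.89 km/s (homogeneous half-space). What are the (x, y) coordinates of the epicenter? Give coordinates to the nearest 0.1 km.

x ≈ -50.2 km, y ≈ -72.1 km

Distance from S−P lag: d = Δt · v_P v_S / (v_P − v_S) = Δt · (6.23·3.89)/(6.23−3.89) ≈ 10.3567·Δt.
So d_P = 133.68, d_Q = 65.24, d_R = 171.90 km.
Circle about each station: (x − 63.2)² + (y + 1.3)² = 133.68²; (x + 114.5)² + (y + 61.1)² = 65.24²; (x − 56.6)² + (y + 206.8)² = 171.90².
Subtracting the P equation from the Q and R equations removes the quadratic terms:
-355.4 x − 119.6 y = 26461.61
-13.2 x − 411.0 y = 30294.60
Solving the 2×2 system: x ≈ -50.2, y ≈ -72.1 km.
Check against P (with the unrounded x, y): √((x − 63.2)²+(y + 1.3)²) = 133.68 ≈ 133.68 km. ✓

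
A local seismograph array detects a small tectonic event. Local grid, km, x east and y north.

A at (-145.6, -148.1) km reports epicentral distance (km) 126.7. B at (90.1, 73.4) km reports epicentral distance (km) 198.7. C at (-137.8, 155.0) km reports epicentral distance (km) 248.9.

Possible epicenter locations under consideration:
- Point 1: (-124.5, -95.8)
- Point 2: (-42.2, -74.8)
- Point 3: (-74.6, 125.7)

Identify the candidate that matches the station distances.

Point 2

For each candidate, compare |candidate − station| to the reported distance:
Point 1: residuals A 70.3, B 74.6, C 2.3 → max 74.6 km
Point 2: residuals A 0.0, B 0.0, C 0.0 → max 0.0 km
Point 3: residuals A 156.2, B 25.9, C 179.2 → max 179.2 km
Only Point 2 has all residuals ≈ 0.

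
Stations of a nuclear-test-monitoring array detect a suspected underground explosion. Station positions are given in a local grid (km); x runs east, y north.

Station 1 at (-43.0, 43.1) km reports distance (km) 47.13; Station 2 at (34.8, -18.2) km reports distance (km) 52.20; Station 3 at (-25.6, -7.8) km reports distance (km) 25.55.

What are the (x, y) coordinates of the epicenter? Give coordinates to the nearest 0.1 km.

-8.4 km east, 11.1 km north

Circle about each station: (x + 43.0)² + (y − 43.1)² = 47.13²; (x − 34.8)² + (y + 18.2)² = 52.20²; (x + 25.6)² + (y + 7.8)² = 25.55².
Subtracting pairs of circle equations eliminates x²+y² and gives linear equations (the radical axes):
155.6 x − 122.6 y = -2667.93
34.8 x − 101.8 y = -1421.98
Solving the 2×2 system: x ≈ -8.4, y ≈ 11.1 km.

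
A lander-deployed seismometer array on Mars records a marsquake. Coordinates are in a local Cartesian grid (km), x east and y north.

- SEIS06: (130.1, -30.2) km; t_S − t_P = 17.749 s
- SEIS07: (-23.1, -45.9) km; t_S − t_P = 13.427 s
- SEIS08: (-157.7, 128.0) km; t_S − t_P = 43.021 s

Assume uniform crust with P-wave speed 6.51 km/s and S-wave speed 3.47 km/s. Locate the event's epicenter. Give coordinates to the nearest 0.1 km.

38.1 km east, -124.7 km north

Distance from S−P lag: d = Δt · v_P v_S / (v_P − v_S) = Δt · (6.51·3.47)/(6.51−3.47) ≈ 7.4308·Δt.
So d_SEIS06 = 131.89, d_SEIS07 = 99.77, d_SEIS08 = 319.68 km.
Circle about each station: (x − 130.1)² + (y + 30.2)² = 131.89²; (x + 23.1)² + (y + 45.9)² = 99.77²; (x + 157.7)² + (y − 128.0)² = 319.68².
Subtracting the SEIS06 equation from the SEIS07 and SEIS08 equations removes the quadratic terms:
-306.4 x − 31.4 y = -7756.71
-575.6 x + 316.4 y = -61385.09
Solving the 2×2 system: x ≈ 38.1, y ≈ -124.7 km.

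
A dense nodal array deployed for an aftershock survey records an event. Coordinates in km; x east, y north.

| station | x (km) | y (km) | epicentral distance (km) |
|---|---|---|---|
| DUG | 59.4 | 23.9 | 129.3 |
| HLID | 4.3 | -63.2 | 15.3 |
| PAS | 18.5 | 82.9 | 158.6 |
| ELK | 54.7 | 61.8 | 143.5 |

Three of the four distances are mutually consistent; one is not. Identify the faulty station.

DUG

Solve using three stations at a time. Using HLID, PAS, ELK (subtract circle equations pairwise → linear system) gives (x, y) ≈ (13.4, -75.6).
Distances from that point to each station vs reported:
  DUG: calculated 109.7 vs reported 129.3 → residual 19.6 km
  HLID: calculated 15.4 vs reported 15.3 → residual 0.1 km
  PAS: calculated 158.6 vs reported 158.6 → residual 0.0 km
  ELK: calculated 143.5 vs reported 143.5 → residual 0.0 km
HLID, PAS, ELK are mutually consistent (residuals ≈ 0); DUG is off by 19.6 km.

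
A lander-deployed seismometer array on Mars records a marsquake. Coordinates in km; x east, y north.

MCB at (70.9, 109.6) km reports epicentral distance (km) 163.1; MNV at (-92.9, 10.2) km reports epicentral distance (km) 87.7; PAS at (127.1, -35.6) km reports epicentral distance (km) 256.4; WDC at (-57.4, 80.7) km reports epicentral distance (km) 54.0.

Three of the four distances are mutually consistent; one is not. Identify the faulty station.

WDC

Solve using three stations at a time. Using MCB, MNV, PAS (subtract circle equations pairwise → linear system) gives (x, y) ≈ (-91.8, 97.9).
Distances from that point to each station vs reported:
  MCB: calculated 163.1 vs reported 163.1 → residual 0.0 km
  MNV: calculated 87.7 vs reported 87.7 → residual 0.0 km
  PAS: calculated 256.4 vs reported 256.4 → residual 0.0 km
  WDC: calculated 38.5 vs reported 54.0 → residual 15.5 km
MCB, MNV, PAS are mutually consistent (residuals ≈ 0); WDC is off by 15.5 km.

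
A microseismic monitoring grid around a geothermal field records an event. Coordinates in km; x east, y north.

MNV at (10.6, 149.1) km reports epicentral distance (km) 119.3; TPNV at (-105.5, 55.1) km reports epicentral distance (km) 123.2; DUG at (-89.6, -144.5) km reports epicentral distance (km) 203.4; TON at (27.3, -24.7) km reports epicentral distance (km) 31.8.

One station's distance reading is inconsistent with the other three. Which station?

TON

Solve using three stations at a time. Using MNV, TPNV, DUG (subtract circle equations pairwise → linear system) gives (x, y) ≈ (15.1, 29.9).
Distances from that point to each station vs reported:
  MNV: calculated 119.3 vs reported 119.3 → residual 0.0 km
  TPNV: calculated 123.2 vs reported 123.2 → residual 0.0 km
  DUG: calculated 203.4 vs reported 203.4 → residual 0.0 km
  TON: calculated 55.9 vs reported 31.8 → residual 24.1 km
MNV, TPNV, DUG are mutually consistent (residuals ≈ 0); TON is off by 24.1 km.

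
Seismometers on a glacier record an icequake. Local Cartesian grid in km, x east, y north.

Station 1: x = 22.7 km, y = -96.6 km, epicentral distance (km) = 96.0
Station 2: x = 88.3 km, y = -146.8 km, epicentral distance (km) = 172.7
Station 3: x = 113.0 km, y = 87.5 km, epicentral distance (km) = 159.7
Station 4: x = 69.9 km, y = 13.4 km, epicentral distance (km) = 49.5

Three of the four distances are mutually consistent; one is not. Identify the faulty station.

Solve using three stations at a time. Using Station 1, Station 2, Station 3 (subtract circle equations pairwise → linear system) gives (x, y) ≈ (-14.8, -8.3).
Distances from that point to each station vs reported:
  Station 1: calculated 96.0 vs reported 96.0 → residual 0.0 km
  Station 2: calculated 172.7 vs reported 172.7 → residual 0.0 km
  Station 3: calculated 159.7 vs reported 159.7 → residual 0.0 km
  Station 4: calculated 87.4 vs reported 49.5 → residual 37.9 km
Station 1, Station 2, Station 3 are mutually consistent (residuals ≈ 0); Station 4 is off by 37.9 km.

Station 4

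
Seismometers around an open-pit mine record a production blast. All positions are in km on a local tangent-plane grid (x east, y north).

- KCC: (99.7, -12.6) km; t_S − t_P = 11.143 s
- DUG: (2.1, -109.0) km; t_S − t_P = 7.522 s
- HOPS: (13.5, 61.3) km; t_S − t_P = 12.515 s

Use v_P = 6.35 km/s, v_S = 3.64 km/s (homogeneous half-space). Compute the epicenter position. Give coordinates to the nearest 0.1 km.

x ≈ 10.5 km, y ≈ -45.4 km

Distance from S−P lag: d = Δt · v_P v_S / (v_P − v_S) = Δt · (6.35·3.64)/(6.35−3.64) ≈ 8.5292·Δt.
So d_KCC = 95.04, d_DUG = 64.16, d_HOPS = 106.74 km.
Circle about each station: (x − 99.7)² + (y + 12.6)² = 95.04²; (x − 2.1)² + (y + 109.0)² = 64.16²; (x − 13.5)² + (y − 61.3)² = 106.74².
Subtracting the KCC equation from the DUG and HOPS equations removes the quadratic terms:
-195.2 x − 192.8 y = 6702.66
-172.4 x + 147.8 y = -8519.74
Solving the 2×2 system: x ≈ 10.5, y ≈ -45.4 km.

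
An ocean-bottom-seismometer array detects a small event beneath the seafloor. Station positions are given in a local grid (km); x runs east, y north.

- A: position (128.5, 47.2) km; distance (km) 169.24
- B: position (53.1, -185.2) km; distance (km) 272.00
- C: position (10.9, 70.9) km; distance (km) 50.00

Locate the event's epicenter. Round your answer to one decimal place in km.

-39.1 km east, 70.7 km north

Circle about each station: (x − 128.5)² + (y − 47.2)² = 169.24²; (x − 53.1)² + (y + 185.2)² = 272.00²; (x − 10.9)² + (y − 70.9)² = 50.00².
Subtracting the A equation from the B and C equations removes the quadratic terms:
-150.8 x − 464.8 y = -26963.26
-235.2 x + 47.4 y = 12547.71
Solving the 2×2 system: x ≈ -39.1, y ≈ 70.7 km.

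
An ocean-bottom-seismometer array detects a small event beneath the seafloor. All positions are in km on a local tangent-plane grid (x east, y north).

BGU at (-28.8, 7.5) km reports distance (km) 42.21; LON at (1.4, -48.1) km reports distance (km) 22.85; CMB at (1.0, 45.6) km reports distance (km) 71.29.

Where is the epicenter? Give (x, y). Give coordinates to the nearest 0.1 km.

-2.6 km east, -25.6 km north

Circle about each station: (x + 28.8)² + (y − 7.5)² = 42.21²; (x − 1.4)² + (y + 48.1)² = 22.85²; (x − 1.0)² + (y − 45.6)² = 71.29².
Subtracting the BGU equation from the LON and CMB equations removes the quadratic terms:
60.4 x − 111.2 y = 2689.44
59.6 x + 76.2 y = -2105.91
Solving the 2×2 system: x ≈ -2.6, y ≈ -25.6 km.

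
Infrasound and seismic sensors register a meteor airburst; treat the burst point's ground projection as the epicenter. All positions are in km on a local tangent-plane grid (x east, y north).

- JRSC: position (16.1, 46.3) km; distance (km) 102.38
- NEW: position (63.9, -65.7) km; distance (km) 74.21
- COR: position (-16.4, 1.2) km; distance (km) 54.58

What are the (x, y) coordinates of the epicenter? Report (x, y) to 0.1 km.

Circle about each station: (x − 16.1)² + (y − 46.3)² = 102.38²; (x − 63.9)² + (y + 65.7)² = 74.21²; (x + 16.4)² + (y − 1.2)² = 54.58².
Subtracting the JRSC equation from the NEW and COR equations removes the quadratic terms:
95.6 x − 224.0 y = 10971.34
-65.0 x − 90.2 y = 5370.19
Solving the 2×2 system: x ≈ -9.2, y ≈ -52.9 km.
Check against JRSC (with the unrounded x, y): √((x − 16.1)²+(y − 46.3)²) = 102.38 ≈ 102.38 km. ✓

(-9.2, -52.9)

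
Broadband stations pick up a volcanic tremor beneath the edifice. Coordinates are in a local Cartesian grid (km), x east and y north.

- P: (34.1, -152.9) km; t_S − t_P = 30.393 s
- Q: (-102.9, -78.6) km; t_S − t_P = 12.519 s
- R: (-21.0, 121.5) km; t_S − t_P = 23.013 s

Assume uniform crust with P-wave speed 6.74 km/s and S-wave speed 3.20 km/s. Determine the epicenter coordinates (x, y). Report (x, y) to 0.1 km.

-78.9 km east, -6.2 km north

Distance from S−P lag: d = Δt · v_P v_S / (v_P − v_S) = Δt · (6.74·3.20)/(6.74−3.20) ≈ 6.0927·Δt.
So d_P = 185.17, d_Q = 76.27, d_R = 140.21 km.
Circle about each station: (x − 34.1)² + (y + 152.9)² = 185.17²; (x + 102.9)² + (y + 78.6)² = 76.27²; (x + 21.0)² + (y − 121.5)² = 140.21².
Subtracting the P equation from the Q and R equations removes the quadratic terms:
-274.0 x + 148.6 y = 20695.97
-110.2 x + 548.8 y = 5291.11
Solving the 2×2 system: x ≈ -78.9, y ≈ -6.2 km.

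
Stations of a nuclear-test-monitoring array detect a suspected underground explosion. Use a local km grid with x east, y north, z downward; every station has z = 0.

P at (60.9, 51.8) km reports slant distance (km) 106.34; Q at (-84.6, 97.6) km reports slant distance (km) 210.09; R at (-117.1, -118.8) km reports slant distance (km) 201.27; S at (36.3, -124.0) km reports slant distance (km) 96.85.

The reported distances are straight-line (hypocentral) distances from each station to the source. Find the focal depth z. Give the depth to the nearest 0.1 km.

46.7 km

Each station gives a sphere (x−x_i)² + (y−y_i)² + z² = d_i² (stations at z=0).
Subtracting the P sphere from Q and R: z² cancels, leaving linear equations in x and y:
-291.0 x + 91.6 y = -22538.74
-356.0 x − 341.2 y = -7767.62
Solving: x ≈ 63.698, y ≈ -43.696 km (keep extra digits for the depth step; rounded: 63.7, -43.7).
Then from the P sphere: z² = 106.34² − (x − 60.9)² − (y − 51.8)² with x = 63.698, y = -43.696, so z ≈ 46.700 ≈ 46.7 km.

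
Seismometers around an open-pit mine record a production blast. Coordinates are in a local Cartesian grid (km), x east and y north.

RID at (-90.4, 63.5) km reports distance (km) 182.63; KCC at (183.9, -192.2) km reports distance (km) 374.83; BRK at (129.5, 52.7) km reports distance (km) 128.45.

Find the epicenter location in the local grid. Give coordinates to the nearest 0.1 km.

Circle about each station: (x + 90.4)² + (y − 63.5)² = 182.63²; (x − 183.9)² + (y + 192.2)² = 374.83²; (x − 129.5)² + (y − 52.7)² = 128.45².
Subtracting the RID equation from the KCC and BRK equations removes the quadratic terms:
548.6 x − 511.4 y = -48588.17
439.8 x − 21.6 y = 24197.44
Solving the 2×2 system: x ≈ 63.0, y ≈ 162.6 km.
Check against RID (with the unrounded x, y): √((x + 90.4)²+(y − 63.5)²) = 182.63 ≈ 182.63 km. ✓

x ≈ 63.0 km, y ≈ 162.6 km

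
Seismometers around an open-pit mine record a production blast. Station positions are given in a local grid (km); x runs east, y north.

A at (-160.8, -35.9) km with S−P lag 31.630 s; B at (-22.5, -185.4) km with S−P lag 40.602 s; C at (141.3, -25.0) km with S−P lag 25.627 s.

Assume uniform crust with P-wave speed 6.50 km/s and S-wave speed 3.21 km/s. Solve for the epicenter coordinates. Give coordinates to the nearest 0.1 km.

9.5 km east, 70.1 km north

Distance from S−P lag: d = Δt · v_P v_S / (v_P − v_S) = Δt · (6.50·3.21)/(6.50−3.21) ≈ 6.3419·Δt.
So d_A = 200.60, d_B = 257.50, d_C = 162.53 km.
Circle about each station: (x + 160.8)² + (y + 35.9)² = 200.60²; (x + 22.5)² + (y + 185.4)² = 257.50²; (x − 141.3)² + (y + 25.0)² = 162.53².
Subtracting the A equation from the B and C equations removes the quadratic terms:
276.6 x − 299.0 y = -18331.93
604.2 x + 21.8 y = 7269.60
Solving the 2×2 system: x ≈ 9.5, y ≈ 70.1 km.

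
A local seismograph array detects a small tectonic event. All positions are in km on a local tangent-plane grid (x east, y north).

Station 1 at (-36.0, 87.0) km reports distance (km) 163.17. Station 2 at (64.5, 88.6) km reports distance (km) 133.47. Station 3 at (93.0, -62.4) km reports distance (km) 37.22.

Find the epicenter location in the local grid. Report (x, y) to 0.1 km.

Circle about each station: (x + 36.0)² + (y − 87.0)² = 163.17²; (x − 64.5)² + (y − 88.6)² = 133.47²; (x − 93.0)² + (y + 62.4)² = 37.22².
Subtracting pairs of circle equations eliminates x²+y² and gives linear equations (the radical axes):
201.0 x + 3.2 y = 11955.42
258.0 x − 298.8 y = 28916.88
Solving the 2×2 system: x ≈ 60.2, y ≈ -44.8 km.
Check against Station 1 (with the unrounded x, y): √((x + 36.0)²+(y − 87.0)²) = 163.17 ≈ 163.17 km. ✓

x ≈ 60.2 km, y ≈ -44.8 km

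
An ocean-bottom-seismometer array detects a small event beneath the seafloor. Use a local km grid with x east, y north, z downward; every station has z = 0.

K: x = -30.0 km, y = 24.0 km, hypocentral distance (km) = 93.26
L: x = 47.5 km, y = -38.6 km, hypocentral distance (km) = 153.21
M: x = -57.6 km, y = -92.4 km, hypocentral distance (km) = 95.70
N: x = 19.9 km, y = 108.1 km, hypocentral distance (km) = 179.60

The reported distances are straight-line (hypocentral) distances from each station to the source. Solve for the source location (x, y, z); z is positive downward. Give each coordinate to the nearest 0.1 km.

(-96.6, -19.7, 48.5)

Each station gives a sphere (x−x_i)² + (y−y_i)² + z² = d_i² (stations at z=0).
Subtracting the K sphere from L and M: z² cancels, leaving linear equations in x and y:
155.0 x − 125.2 y = -12505.67
-55.2 x − 232.8 y = 9918.46
Solving: x ≈ -96.595, y ≈ -19.701 km (keep extra digits for the depth step; rounded: -96.6, -19.7).
Then from the K sphere: z² = 93.26² − (x + 30.0)² − (y − 24.0)² with x = -96.595, y = -19.701, so z ≈ 48.505 ≈ 48.5 km.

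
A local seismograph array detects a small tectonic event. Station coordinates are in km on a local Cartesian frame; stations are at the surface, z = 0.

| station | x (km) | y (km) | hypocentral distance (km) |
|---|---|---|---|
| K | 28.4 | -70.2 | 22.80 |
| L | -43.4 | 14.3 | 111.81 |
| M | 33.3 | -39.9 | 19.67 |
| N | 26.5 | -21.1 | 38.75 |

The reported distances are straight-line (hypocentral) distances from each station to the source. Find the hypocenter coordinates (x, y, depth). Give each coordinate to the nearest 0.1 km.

x ≈ 44.1 km, y ≈ -55.0 km, depth ≈ 6.5 km

Each station gives a sphere (x−x_i)² + (y−y_i)² + z² = d_i² (stations at z=0).
Subtracting the K sphere from L and M: z² cancels, leaving linear equations in x and y:
-143.6 x + 169.0 y = -15628.19
9.8 x + 60.6 y = -2900.77
Solving: x ≈ 44.103, y ≈ -55.000 km (keep extra digits for the depth step; rounded: 44.1, -55.0).
Then from the K sphere: z² = 22.80² − (x − 28.4)² − (y + 70.2)² with x = 44.103, y = -55.000, so z ≈ 6.497 ≈ 6.5 km.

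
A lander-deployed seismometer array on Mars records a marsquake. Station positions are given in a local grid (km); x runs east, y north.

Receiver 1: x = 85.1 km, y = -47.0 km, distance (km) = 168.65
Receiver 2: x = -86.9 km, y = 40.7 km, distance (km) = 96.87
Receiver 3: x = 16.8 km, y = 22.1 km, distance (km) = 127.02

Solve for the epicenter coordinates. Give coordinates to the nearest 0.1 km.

Circle about each station: (x − 85.1)² + (y + 47.0)² = 168.65²; (x + 86.9)² + (y − 40.7)² = 96.87²; (x − 16.8)² + (y − 22.1)² = 127.02².
Subtracting the Receiver 1 equation from the Receiver 2 and Receiver 3 equations removes the quadratic terms:
-344.0 x + 175.4 y = 18816.12
-136.6 x + 138.2 y = 3628.38
Solving the 2×2 system: x ≈ -83.3, y ≈ -56.1 km.

x ≈ -83.3 km, y ≈ -56.1 km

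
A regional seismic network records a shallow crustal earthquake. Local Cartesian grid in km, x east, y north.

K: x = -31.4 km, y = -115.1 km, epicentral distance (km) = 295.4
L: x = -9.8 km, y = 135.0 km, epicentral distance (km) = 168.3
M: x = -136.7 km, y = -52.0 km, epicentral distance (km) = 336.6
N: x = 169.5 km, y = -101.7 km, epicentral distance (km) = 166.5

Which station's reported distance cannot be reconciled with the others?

Solve using three stations at a time. Using K, L, M (subtract circle equations pairwise → linear system) gives (x, y) ≈ (157.0, 112.4).
Distances from that point to each station vs reported:
  K: calculated 295.4 vs reported 295.4 → residual 0.0 km
  L: calculated 168.3 vs reported 168.3 → residual 0.0 km
  M: calculated 336.6 vs reported 336.6 → residual 0.0 km
  N: calculated 214.5 vs reported 166.5 → residual 48.0 km
K, L, M are mutually consistent (residuals ≈ 0); N is off by 48.0 km.

N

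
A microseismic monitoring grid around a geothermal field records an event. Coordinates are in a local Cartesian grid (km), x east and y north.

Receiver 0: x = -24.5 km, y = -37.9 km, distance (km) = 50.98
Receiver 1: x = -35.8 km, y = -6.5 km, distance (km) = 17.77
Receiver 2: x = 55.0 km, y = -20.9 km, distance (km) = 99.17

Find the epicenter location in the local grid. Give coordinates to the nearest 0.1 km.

Circle about each station: (x + 24.5)² + (y + 37.9)² = 50.98²; (x + 35.8)² + (y + 6.5)² = 17.77²; (x − 55.0)² + (y + 20.9)² = 99.17².
Subtracting the Receiver 0 equation from the Receiver 1 and Receiver 2 equations removes the quadratic terms:
-22.6 x + 62.8 y = 1570.42
159.0 x + 34.0 y = -5810.58
Solving the 2×2 system: x ≈ -38.9, y ≈ 11.0 km.
Check against Receiver 0 (with the unrounded x, y): √((x + 24.5)²+(y + 37.9)²) = 50.98 ≈ 50.98 km. ✓

x ≈ -38.9 km, y ≈ 11.0 km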